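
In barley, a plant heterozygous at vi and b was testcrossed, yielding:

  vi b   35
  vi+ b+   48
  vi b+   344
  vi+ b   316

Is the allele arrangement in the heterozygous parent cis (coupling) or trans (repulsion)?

The two most frequent classes are vi+ b (316) and vi b+ (344); these are the parental (non-recombinant) types.
So the F1 carried vi+ b on one chromosome and vi b+ on the other — the recessive alleles are on opposite chromosomes (trans / repulsion).

trans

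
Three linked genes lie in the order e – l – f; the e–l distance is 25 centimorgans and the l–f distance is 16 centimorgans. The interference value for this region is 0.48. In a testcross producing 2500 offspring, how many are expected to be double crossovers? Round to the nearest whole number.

Map distances give recombination frequencies of 0.250 and 0.160 for the two intervals.
With interference 0.48 (so coincidence = 0.52), expected double-crossover frequency = 0.250 × 0.160 × 0.52 = 0.02080.
Expected number = 0.02080 × 2500 = 52.00 ≈ 52.

52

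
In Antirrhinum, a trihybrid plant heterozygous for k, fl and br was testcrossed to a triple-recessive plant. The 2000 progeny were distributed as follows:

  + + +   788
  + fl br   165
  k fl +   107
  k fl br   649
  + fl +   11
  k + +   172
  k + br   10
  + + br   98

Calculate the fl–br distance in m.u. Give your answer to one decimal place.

The two most frequent reciprocal classes, + + + and k fl br, are the parental types, so the F1 was + + + / k fl br.
The two rarest classes, + fl + and k + br, are the double crossovers. Comparing them with the parentals, only the fl allele has switched, so fl is the middle locus and the order is br – fl – k.
Crossovers in the br–fl interval produce the single-crossover classes + + br and k fl + (98 + 107 = 205) plus the double crossovers (21).
RF(br–fl) = (205 + 21) / 2000 = 226/2000 = 0.1130 → 11.3 m.u.

11.3 m.u.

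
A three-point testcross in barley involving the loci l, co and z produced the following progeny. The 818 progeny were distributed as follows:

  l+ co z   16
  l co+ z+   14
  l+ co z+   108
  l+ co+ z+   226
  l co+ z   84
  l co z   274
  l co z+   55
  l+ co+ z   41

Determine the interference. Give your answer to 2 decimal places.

The two most frequent reciprocal classes, l+ co+ z+ and l co z, are the parental types, so the F1 was l+ co+ z+ / l co z.
The two rarest classes, l co+ z+ and l+ co z, are the double crossovers. Comparing them with the parentals, only the l allele has switched, so l is the middle locus and the order is z – l – co.
z–l: (96 + 30)/818 = 0.1540; l–co: (192 + 30)/818 = 0.2714.
Expected DCO frequency = 0.1540 × 0.2714 ≈ 0.04180; observed = 30/818 ≈ 0.03667.
Coefficient of coincidence = 0.03667/0.04180 ≈ 0.88; interference = 1 − 0.88 = 0.12.

0.12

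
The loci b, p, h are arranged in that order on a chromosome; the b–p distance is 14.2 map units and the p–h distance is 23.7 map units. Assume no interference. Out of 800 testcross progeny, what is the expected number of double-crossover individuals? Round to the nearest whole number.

Map distances give recombination frequencies of 0.142 and 0.237 for the two intervals.
With no interference, expected double-crossover frequency = 0.142 × 0.237 = 0.03365.
Expected number = 0.03365 × 800 = 26.92 ≈ 27.

27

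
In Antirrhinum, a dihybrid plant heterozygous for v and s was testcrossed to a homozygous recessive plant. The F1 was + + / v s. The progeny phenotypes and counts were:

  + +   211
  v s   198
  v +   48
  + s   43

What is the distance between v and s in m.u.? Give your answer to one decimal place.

The recombinant classes are + s and v +: 43 + 48 = 91.
Recombination frequency = 91/500 = 0.1820 ≈ 18.2%, i.e. 18.2 m.u.

18.2 m.u.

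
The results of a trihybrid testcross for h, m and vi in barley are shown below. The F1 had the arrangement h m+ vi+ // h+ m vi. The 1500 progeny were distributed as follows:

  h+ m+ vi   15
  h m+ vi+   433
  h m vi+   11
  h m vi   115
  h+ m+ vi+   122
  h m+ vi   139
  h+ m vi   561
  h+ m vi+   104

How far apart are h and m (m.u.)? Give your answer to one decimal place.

17.5 m.u.

The two rarest classes, h m vi+ and h+ m+ vi, are the double crossovers. Comparing them with the parentals, only the m allele has switched, so m is the middle locus and the order is h – m – vi.
Crossovers in the h–m interval produce the single-crossover classes h+ m+ vi+ and h m vi (122 + 115 = 237) plus the double crossovers (26).
RF(h–m) = (237 + 26) / 1500 = 263/1500 = 0.1753 → 17.5 m.u.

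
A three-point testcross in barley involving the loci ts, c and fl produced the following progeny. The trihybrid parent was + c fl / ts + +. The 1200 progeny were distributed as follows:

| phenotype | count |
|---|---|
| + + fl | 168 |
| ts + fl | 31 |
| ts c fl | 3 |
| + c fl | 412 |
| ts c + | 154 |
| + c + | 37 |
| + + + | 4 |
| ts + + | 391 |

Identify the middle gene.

ts

The two rarest classes, ts c fl and + + +, are the double crossovers. Comparing them with the parentals, only the ts allele has switched, so ts is the middle locus and the order is fl – ts – c.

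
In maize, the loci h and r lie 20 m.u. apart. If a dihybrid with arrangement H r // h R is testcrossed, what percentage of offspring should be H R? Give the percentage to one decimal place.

10.0%

A map distance of 20 m.u. corresponds to a recombination frequency of 0.200.
The F1 is H r / h R, so H R is a recombinant gamete class with expected frequency r/2 = 0.200/2 = 0.1000.
That is 0.1000 = 10.0% of the progeny.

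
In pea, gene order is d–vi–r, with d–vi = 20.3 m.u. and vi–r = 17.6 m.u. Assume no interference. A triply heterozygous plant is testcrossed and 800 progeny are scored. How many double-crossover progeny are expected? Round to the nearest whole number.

29

Map distances give recombination frequencies of 0.203 and 0.176 for the two intervals.
With no interference, expected double-crossover frequency = 0.203 × 0.176 = 0.03573.
Expected number = 0.03573 × 800 = 28.58 ≈ 29.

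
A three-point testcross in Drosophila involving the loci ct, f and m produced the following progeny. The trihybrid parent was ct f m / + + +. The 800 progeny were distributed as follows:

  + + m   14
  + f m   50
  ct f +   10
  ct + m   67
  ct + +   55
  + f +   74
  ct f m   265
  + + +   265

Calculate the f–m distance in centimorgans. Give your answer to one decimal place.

The two rarest classes, ct f + and + + m, are the double crossovers. Comparing them with the parentals, only the m allele has switched, so m is the middle locus and the order is f – m – ct.
Crossovers in the f–m interval produce the single-crossover classes ct + m and + f + (67 + 74 = 141) plus the double crossovers (24).
RF(f–m) = (141 + 24) / 800 = 165/800 = 0.2062 → 20.6 centimorgans.

20.6 centimorgans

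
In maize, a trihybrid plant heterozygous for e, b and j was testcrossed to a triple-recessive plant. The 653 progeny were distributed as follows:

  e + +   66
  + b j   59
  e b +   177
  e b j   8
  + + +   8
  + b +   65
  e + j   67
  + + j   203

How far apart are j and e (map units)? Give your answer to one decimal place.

22.7 map units

The two most frequent reciprocal classes, e b + and + + j, are the parental types, so the F1 was e b + / + + j.
The two rarest classes, e b j and + + +, are the double crossovers. Comparing them with the parentals, only the j allele has switched, so j is the middle locus and the order is b – j – e.
Crossovers in the j–e interval produce the single-crossover classes + b + and e + j (65 + 67 = 132) plus the double crossovers (16).
RF(j–e) = (132 + 16) / 653 = 148/653 = 0.2266 → 22.7 map units.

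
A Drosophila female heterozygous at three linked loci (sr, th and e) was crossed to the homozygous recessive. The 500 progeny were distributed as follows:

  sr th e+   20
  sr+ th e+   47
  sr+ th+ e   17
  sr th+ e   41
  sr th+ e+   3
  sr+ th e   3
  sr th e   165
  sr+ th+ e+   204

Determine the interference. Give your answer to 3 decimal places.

0.258

The two most frequent reciprocal classes, sr+ th+ e+ and sr th e, are the parental types, so the F1 was sr+ th+ e+ / sr th e.
The two rarest classes, sr th+ e+ and sr+ th e, are the double crossovers. Comparing them with the parentals, only the sr allele has switched, so sr is the middle locus and the order is th – sr – e.
th–sr: (88 + 6)/500 = 0.1880; sr–e: (37 + 6)/500 = 0.0860.
Expected DCO frequency = 0.1880 × 0.0860 ≈ 0.01617; observed = 6/500 ≈ 0.01200.
Coefficient of coincidence = 0.01200/0.01617 ≈ 0.742; interference = 1 − 0.742 = 0.258.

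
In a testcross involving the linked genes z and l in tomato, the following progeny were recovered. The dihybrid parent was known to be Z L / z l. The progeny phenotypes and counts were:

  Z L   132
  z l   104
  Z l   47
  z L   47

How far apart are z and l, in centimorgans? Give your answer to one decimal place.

The recombinant classes are Z l and z L: 47 + 47 = 94.
Recombination frequency = 94/330 = 0.2848 ≈ 28.5%, i.e. 28.5 centimorgans.

28.5 centimorgans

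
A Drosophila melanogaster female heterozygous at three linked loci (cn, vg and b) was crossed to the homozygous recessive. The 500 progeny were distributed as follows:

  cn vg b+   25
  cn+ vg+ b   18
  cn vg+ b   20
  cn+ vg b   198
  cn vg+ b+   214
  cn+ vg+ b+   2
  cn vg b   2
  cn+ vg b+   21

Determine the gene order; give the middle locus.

The two most frequent reciprocal classes, cn+ vg b and cn vg+ b+, are the parental types, so the F1 was cn+ vg b / cn vg+ b+.
The two rarest classes, cn vg b and cn+ vg+ b+, are the double crossovers. Comparing them with the parentals, only the cn allele has switched, so cn is the middle locus and the order is vg – cn – b.

cn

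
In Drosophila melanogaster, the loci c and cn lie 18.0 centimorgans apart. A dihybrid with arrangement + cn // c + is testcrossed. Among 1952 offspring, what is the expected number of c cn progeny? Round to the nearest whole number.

176

A map distance of 18.0 centimorgans corresponds to a recombination frequency of 0.180.
The F1 is + cn / c +, so c cn is a recombinant gamete class with expected frequency r/2 = 0.180/2 = 0.0900.
Expected number = 0.0900 × 1952 = 175.68 ≈ 176.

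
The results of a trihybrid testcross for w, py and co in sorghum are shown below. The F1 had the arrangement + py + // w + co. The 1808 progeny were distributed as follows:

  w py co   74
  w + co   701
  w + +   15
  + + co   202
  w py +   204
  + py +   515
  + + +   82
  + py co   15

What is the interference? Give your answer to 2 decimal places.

0.33

The two rarest classes, + py co and w + +, are the double crossovers. Comparing them with the parentals, only the co allele has switched, so co is the middle locus and the order is py – co – w.
py–co: (156 + 30)/1808 = 0.1029; co–w: (406 + 30)/1808 = 0.2412.
Expected DCO frequency = 0.1029 × 0.2412 ≈ 0.02482; observed = 30/1808 ≈ 0.01659.
Coefficient of coincidence = 0.01659/0.02482 ≈ 0.67; interference = 1 − 0.67 = 0.33.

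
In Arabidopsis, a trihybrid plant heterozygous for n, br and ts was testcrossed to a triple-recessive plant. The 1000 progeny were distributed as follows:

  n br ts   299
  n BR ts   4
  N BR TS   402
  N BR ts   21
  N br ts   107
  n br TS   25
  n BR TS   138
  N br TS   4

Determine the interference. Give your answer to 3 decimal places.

The two most frequent reciprocal classes, n br ts and N BR TS, are the parental types, so the F1 was n br ts / N BR TS.
The two rarest classes, n BR ts and N br TS, are the double crossovers. Comparing them with the parentals, only the br allele has switched, so br is the middle locus and the order is n – br – ts.
n–br: (245 + 8)/1000 = 0.2530; br–ts: (46 + 8)/1000 = 0.0540.
Expected DCO frequency = 0.2530 × 0.0540 ≈ 0.01366; observed = 8/1000 ≈ 0.00800.
Coefficient of coincidence = 0.00800/0.01366 ≈ 0.586; interference = 1 − 0.586 = 0.414.

0.414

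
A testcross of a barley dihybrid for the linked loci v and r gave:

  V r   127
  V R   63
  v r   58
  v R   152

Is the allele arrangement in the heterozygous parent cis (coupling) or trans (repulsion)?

The two most frequent classes are V r (127) and v R (152); these are the parental (non-recombinant) types.
So the F1 carried V r on one chromosome and v R on the other — the recessive alleles are on opposite chromosomes (trans / repulsion).

trans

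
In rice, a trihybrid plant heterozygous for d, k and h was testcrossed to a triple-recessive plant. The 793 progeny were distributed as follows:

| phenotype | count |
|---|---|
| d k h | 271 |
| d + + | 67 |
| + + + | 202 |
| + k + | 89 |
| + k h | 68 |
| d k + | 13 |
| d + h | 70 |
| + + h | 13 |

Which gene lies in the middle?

The two most frequent reciprocal classes, + + + and d k h, are the parental types, so the F1 was + + + / d k h.
The two rarest classes, + + h and d k +, are the double crossovers. Comparing them with the parentals, only the h allele has switched, so h is the middle locus and the order is k – h – d.

h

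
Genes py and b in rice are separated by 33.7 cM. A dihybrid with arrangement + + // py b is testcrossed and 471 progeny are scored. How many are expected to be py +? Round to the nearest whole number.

A map distance of 33.7 cM corresponds to a recombination frequency of 0.337.
The F1 is + + / py b, so py + is a recombinant gamete class with expected frequency r/2 = 0.337/2 = 0.1685.
Expected number = 0.1685 × 471 = 79.36 ≈ 79.

79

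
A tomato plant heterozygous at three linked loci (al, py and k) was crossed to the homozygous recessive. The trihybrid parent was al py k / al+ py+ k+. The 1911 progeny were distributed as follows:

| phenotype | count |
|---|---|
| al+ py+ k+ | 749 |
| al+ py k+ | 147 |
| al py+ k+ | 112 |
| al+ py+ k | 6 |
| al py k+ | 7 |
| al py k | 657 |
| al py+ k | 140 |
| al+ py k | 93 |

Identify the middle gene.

The two rarest classes, al py k+ and al+ py+ k, are the double crossovers. Comparing them with the parentals, only the k allele has switched, so k is the middle locus and the order is al – k – py.

k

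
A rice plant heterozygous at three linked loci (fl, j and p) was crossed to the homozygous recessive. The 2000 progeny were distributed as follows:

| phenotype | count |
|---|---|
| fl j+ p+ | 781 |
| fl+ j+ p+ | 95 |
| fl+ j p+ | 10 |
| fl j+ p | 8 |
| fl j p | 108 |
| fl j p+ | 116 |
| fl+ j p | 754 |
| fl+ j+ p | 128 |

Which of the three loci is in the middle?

p

The two most frequent reciprocal classes, fl j+ p+ and fl+ j p, are the parental types, so the F1 was fl j+ p+ / fl+ j p.
The two rarest classes, fl j+ p and fl+ j p+, are the double crossovers. Comparing them with the parentals, only the p allele has switched, so p is the middle locus and the order is j – p – fl.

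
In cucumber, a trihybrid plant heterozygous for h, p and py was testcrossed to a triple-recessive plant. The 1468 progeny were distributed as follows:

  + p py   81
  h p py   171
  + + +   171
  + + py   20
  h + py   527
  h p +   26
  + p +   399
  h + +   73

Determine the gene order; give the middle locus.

The two most frequent reciprocal classes, + p + and h + py, are the parental types, so the F1 was + p + / h + py.
The two rarest classes, h p + and + + py, are the double crossovers. Comparing them with the parentals, only the h allele has switched, so h is the middle locus and the order is py – h – p.

h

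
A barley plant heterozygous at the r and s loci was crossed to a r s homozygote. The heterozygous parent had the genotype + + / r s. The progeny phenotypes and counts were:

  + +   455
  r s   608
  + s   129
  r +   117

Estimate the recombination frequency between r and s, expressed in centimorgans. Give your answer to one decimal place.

The recombinant classes are + s and r +: 129 + 117 = 246.
Recombination frequency = 246/1309 = 0.1879 ≈ 18.8%, i.e. 18.8 centimorgans.

18.8 centimorgans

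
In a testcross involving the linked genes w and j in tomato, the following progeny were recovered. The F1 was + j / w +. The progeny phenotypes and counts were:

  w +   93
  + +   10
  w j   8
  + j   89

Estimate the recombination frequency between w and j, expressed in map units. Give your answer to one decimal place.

9.0 map units

The recombinant classes are + + and w j: 10 + 8 = 18.
Recombination frequency = 18/200 = 0.0900 ≈ 9.0%, i.e. 9.0 map units.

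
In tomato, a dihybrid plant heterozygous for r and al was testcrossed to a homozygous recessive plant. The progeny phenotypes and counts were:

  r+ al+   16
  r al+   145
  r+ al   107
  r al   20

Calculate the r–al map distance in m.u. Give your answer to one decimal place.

The two most frequent classes, r+ al (107) and r al+ (145), are the parental types, so the F1 was r+ al / r al+.
The recombinant classes are r+ al+ and r al: 16 + 20 = 36.
Recombination frequency = 36/288 = 0.1250 ≈ 12.5%, i.e. 12.5 m.u.

12.5 m.u.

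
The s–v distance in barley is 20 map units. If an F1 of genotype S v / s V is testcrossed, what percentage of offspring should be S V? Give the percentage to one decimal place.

A map distance of 20 map units corresponds to a recombination frequency of 0.200.
The F1 is S v / s V, so S V is a recombinant gamete class with expected frequency r/2 = 0.200/2 = 0.1000.
That is 0.1000 = 10.0% of the progeny.

10.0%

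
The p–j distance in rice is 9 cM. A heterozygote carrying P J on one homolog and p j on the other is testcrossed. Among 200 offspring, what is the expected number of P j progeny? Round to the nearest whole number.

A map distance of 9 cM corresponds to a recombination frequency of 0.090.
The F1 is P J / p j, so P j is a recombinant gamete class with expected frequency r/2 = 0.090/2 = 0.0450.
Expected number = 0.0450 × 200 = 9.00 ≈ 9.

9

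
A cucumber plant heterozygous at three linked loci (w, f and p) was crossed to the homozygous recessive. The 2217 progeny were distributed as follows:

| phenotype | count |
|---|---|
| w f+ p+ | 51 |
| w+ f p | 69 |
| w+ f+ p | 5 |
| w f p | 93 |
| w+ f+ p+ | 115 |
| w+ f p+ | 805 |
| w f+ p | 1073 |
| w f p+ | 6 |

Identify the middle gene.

The two most frequent reciprocal classes, w+ f p+ and w f+ p, are the parental types, so the F1 was w+ f p+ / w f+ p.
The two rarest classes, w f p+ and w+ f+ p, are the double crossovers. Comparing them with the parentals, only the w allele has switched, so w is the middle locus and the order is p – w – f.

w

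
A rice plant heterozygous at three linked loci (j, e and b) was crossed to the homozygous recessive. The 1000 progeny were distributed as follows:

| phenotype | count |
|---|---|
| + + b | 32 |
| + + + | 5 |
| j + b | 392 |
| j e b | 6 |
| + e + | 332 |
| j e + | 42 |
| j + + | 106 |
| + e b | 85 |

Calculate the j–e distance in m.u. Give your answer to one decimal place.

8.5 m.u.

The two most frequent reciprocal classes, + e + and j + b, are the parental types, so the F1 was + e + / j + b.
The two rarest classes, + + + and j e b, are the double crossovers. Comparing them with the parentals, only the e allele has switched, so e is the middle locus and the order is j – e – b.
Crossovers in the j–e interval produce the single-crossover classes j e + and + + b (42 + 32 = 74) plus the double crossovers (11).
RF(j–e) = (74 + 11) / 1000 = 85/1000 = 0.0850 → 8.5 m.u.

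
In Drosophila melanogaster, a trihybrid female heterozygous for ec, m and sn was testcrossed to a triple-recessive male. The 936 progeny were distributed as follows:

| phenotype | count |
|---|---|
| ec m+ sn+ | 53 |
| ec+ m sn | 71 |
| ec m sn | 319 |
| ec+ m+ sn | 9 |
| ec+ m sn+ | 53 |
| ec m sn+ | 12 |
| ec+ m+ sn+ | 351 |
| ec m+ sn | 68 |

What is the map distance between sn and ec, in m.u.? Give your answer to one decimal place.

15.5 m.u.

The two most frequent reciprocal classes, ec+ m+ sn+ and ec m sn, are the parental types, so the F1 was ec+ m+ sn+ / ec m sn.
The two rarest classes, ec+ m+ sn and ec m sn+, are the double crossovers. Comparing them with the parentals, only the sn allele has switched, so sn is the middle locus and the order is m – sn – ec.
Crossovers in the sn–ec interval produce the single-crossover classes ec m+ sn+ and ec+ m sn (53 + 71 = 124) plus the double crossovers (21).
RF(sn–ec) = (124 + 21) / 936 = 145/936 = 0.1549 → 15.5 m.u.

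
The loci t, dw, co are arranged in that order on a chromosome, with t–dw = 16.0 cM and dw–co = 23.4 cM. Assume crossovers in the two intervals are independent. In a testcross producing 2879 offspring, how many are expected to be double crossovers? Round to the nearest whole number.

Map distances give recombination frequencies of 0.160 and 0.234 for the two intervals.
With no interference, expected double-crossover frequency = 0.160 × 0.234 = 0.03744.
Expected number = 0.03744 × 2879 = 107.79 ≈ 108.

108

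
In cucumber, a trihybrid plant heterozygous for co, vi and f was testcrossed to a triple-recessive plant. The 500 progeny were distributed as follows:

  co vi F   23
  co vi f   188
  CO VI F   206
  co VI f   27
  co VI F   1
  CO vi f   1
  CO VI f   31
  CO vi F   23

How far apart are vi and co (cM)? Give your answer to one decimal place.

The two most frequent reciprocal classes, CO VI F and co vi f, are the parental types, so the F1 was CO VI F / co vi f.
The two rarest classes, co VI F and CO vi f, are the double crossovers. Comparing them with the parentals, only the co allele has switched, so co is the middle locus and the order is vi – co – f.
Crossovers in the vi–co interval produce the single-crossover classes CO vi F and co VI f (23 + 27 = 50) plus the double crossovers (2).
RF(vi–co) = (50 + 2) / 500 = 52/500 = 0.1040 → 10.4 cM.

10.4 cM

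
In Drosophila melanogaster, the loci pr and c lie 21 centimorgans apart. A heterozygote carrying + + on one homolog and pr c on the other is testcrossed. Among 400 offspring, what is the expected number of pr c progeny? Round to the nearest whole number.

A map distance of 21 centimorgans corresponds to a recombination frequency of 0.210.
The F1 is + + / pr c, so pr c is a parental gamete class with expected frequency (1 − r)/2 = 0.790/2 = 0.3950.
Expected number = 0.3950 × 400 = 158.00 ≈ 158.

158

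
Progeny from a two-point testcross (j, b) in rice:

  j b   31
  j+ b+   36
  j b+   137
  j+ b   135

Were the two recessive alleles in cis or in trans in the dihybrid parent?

The two most frequent classes are j+ b (135) and j b+ (137); these are the parental (non-recombinant) types.
So the F1 carried j+ b on one chromosome and j b+ on the other — the recessive alleles are on opposite chromosomes (trans / repulsion).

trans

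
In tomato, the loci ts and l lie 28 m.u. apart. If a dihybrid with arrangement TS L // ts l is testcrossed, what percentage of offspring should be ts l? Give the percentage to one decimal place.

A map distance of 28 m.u. corresponds to a recombination frequency of 0.280.
The F1 is TS L / ts l, so ts l is a parental gamete class with expected frequency (1 − r)/2 = 0.720/2 = 0.3600.
That is 0.3600 = 36.0% of the progeny.

36.0%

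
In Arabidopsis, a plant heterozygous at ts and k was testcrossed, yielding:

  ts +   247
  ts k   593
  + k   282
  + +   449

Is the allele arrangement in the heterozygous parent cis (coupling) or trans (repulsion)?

cis

The two most frequent classes are + + (449) and ts k (593); these are the parental (non-recombinant) types.
So the F1 carried + + on one chromosome and ts k on the other — the recessive alleles are on the same chromosome (cis / coupling).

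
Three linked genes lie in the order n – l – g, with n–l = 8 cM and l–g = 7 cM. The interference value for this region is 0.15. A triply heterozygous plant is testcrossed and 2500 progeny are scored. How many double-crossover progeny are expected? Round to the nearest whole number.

12

Map distances give recombination frequencies of 0.080 and 0.070 for the two intervals.
With interference 0.15 (so coincidence = 0.85), expected double-crossover frequency = 0.080 × 0.070 × 0.85 = 0.00476.
Expected number = 0.00476 × 2500 = 11.90 ≈ 12.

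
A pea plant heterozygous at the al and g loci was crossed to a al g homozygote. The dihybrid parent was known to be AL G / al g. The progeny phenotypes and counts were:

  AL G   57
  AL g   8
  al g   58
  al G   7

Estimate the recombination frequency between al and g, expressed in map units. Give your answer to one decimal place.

11.5 map units

The recombinant classes are AL g and al G: 8 + 7 = 15.
Recombination frequency = 15/130 = 0.1154 ≈ 11.5%, i.e. 11.5 map units.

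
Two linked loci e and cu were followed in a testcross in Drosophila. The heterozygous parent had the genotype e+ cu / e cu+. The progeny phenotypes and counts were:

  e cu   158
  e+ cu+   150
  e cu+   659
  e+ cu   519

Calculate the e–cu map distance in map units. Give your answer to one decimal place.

20.7 map units

The recombinant classes are e+ cu+ and e cu: 150 + 158 = 308.
Recombination frequency = 308/1486 = 0.2073 ≈ 20.7%, i.e. 20.7 map units.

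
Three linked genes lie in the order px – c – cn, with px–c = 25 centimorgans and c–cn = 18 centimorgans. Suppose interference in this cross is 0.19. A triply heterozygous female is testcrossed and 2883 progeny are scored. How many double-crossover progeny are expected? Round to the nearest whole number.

Map distances give recombination frequencies of 0.250 and 0.180 for the two intervals.
With interference 0.19 (so coincidence = 0.81), expected double-crossover frequency = 0.250 × 0.180 × 0.81 = 0.03645.
Expected number = 0.03645 × 2883 = 105.09 ≈ 105.

105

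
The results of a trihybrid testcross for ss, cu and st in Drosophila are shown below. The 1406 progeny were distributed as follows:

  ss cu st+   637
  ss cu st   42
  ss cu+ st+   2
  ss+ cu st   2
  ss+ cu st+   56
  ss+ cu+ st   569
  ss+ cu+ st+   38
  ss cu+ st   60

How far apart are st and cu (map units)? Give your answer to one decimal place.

The two most frequent reciprocal classes, ss+ cu+ st and ss cu st+, are the parental types, so the F1 was ss+ cu+ st / ss cu st+.
The two rarest classes, ss+ cu st and ss cu+ st+, are the double crossovers. Comparing them with the parentals, only the cu allele has switched, so cu is the middle locus and the order is st – cu – ss.
Crossovers in the st–cu interval produce the single-crossover classes ss+ cu+ st+ and ss cu st (38 + 42 = 80) plus the double crossovers (4).
RF(st–cu) = (80 + 4) / 1406 = 84/1406 = 0.0597 → 6.0 map units.

6.0 map units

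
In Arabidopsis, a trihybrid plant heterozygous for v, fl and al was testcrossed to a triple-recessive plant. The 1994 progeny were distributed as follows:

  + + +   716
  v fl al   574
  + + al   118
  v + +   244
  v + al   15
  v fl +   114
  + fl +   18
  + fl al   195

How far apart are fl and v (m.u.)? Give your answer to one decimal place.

The two most frequent reciprocal classes, v fl al and + + +, are the parental types, so the F1 was v fl al / + + +.
The two rarest classes, v + al and + fl +, are the double crossovers. Comparing them with the parentals, only the fl allele has switched, so fl is the middle locus and the order is al – fl – v.
Crossovers in the fl–v interval produce the single-crossover classes + fl al and v + + (195 + 244 = 439) plus the double crossovers (33).
RF(fl–v) = (439 + 33) / 1994 = 472/1994 = 0.2367 → 23.7 m.u.

23.7 m.u.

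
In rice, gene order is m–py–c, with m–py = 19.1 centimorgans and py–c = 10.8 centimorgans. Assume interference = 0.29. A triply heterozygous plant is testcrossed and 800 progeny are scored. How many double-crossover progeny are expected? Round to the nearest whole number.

12

Map distances give recombination frequencies of 0.191 and 0.108 for the two intervals.
With interference 0.29 (so coincidence = 0.71), expected double-crossover frequency = 0.191 × 0.108 × 0.71 = 0.01465.
Expected number = 0.01465 × 800 = 11.72 ≈ 12.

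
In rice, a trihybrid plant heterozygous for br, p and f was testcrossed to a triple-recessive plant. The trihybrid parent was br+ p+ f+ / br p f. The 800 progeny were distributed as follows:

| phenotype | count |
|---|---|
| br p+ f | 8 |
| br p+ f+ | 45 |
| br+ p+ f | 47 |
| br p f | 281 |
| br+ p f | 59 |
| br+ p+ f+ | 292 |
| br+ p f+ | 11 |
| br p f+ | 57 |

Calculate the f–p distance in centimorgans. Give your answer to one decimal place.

15.4 centimorgans

The two rarest classes, br+ p f+ and br p+ f, are the double crossovers. Comparing them with the parentals, only the p allele has switched, so p is the middle locus and the order is f – p – br.
Crossovers in the f–p interval produce the single-crossover classes br+ p+ f and br p f+ (47 + 57 = 104) plus the double crossovers (19).
RF(f–p) = (104 + 19) / 800 = 123/800 = 0.1537 → 15.4 centimorgans.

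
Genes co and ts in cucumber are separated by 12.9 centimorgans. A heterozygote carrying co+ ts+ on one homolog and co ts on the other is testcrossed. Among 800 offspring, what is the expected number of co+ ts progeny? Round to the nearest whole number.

52

A map distance of 12.9 centimorgans corresponds to a recombination frequency of 0.129.
The F1 is co+ ts+ / co ts, so co+ ts is a recombinant gamete class with expected frequency r/2 = 0.129/2 = 0.0645.
Expected number = 0.0645 × 800 = 51.60 ≈ 52.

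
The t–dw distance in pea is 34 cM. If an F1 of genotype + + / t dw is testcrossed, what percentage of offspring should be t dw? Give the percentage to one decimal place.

33.0%

A map distance of 34 cM corresponds to a recombination frequency of 0.340.
The F1 is + + / t dw, so t dw is a parental gamete class with expected frequency (1 − r)/2 = 0.660/2 = 0.3300.
That is 0.3300 = 33.0% of the progeny.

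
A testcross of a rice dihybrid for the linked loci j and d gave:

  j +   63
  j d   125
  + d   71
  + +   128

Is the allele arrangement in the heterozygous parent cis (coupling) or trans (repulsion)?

cis

The two most frequent classes are + + (128) and j d (125); these are the parental (non-recombinant) types.
So the F1 carried + + on one chromosome and j d on the other — the recessive alleles are on the same chromosome (cis / coupling).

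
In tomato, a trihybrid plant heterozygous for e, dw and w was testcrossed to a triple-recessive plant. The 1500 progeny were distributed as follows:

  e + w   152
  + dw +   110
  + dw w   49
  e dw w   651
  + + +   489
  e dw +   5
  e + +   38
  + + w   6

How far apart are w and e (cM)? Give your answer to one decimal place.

The two most frequent reciprocal classes, + + + and e dw w, are the parental types, so the F1 was + + + / e dw w.
The two rarest classes, + + w and e dw +, are the double crossovers. Comparing them with the parentals, only the w allele has switched, so w is the middle locus and the order is e – w – dw.
Crossovers in the e–w interval produce the single-crossover classes e + + and + dw w (38 + 49 = 87) plus the double crossovers (11).
RF(e–w) = (87 + 11) / 1500 = 98/1500 = 0.0653 → 6.5 cM.

6.5 cM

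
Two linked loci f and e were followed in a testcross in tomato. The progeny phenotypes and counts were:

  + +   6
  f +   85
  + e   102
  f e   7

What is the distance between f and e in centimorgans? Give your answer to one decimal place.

The two most frequent classes, + e (102) and f + (85), are the parental types, so the F1 was + e / f +.
The recombinant classes are + + and f e: 6 + 7 = 13.
Recombination frequency = 13/200 = 0.0650 ≈ 6.5%, i.e. 6.5 centimorgans.

6.5 centimorgans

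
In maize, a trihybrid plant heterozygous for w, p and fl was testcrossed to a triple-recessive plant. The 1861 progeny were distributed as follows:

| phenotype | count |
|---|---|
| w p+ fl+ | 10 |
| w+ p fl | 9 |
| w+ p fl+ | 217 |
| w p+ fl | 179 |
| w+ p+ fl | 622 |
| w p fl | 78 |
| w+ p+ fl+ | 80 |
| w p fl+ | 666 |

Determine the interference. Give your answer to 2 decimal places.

0.52

The two most frequent reciprocal classes, w p fl+ and w+ p+ fl, are the parental types, so the F1 was w p fl+ / w+ p+ fl.
The two rarest classes, w p+ fl+ and w+ p fl, are the double crossovers. Comparing them with the parentals, only the p allele has switched, so p is the middle locus and the order is w – p – fl.
w–p: (396 + 19)/1861 = 0.2230; p–fl: (158 + 19)/1861 = 0.0951.
Expected DCO frequency = 0.2230 × 0.0951 ≈ 0.02121; observed = 19/1861 ≈ 0.01021.
Coefficient of coincidence = 0.01021/0.02121 ≈ 0.48; interference = 1 − 0.48 = 0.52.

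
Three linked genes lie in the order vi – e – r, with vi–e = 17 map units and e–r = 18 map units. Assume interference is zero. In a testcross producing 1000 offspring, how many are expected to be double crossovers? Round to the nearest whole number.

Map distances give recombination frequencies of 0.170 and 0.180 for the two intervals.
With no interference, expected double-crossover frequency = 0.170 × 0.180 = 0.03060.
Expected number = 0.03060 × 1000 = 30.60 ≈ 31.

31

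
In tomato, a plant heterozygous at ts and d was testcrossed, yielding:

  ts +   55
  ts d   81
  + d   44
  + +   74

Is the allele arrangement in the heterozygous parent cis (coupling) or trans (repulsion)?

cis

The two most frequent classes are + + (74) and ts d (81); these are the parental (non-recombinant) types.
So the F1 carried + + on one chromosome and ts d on the other — the recessive alleles are on the same chromosome (cis / coupling).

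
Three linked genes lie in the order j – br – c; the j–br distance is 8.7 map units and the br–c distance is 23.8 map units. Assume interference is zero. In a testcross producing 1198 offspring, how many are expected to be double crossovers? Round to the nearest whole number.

25

Map distances give recombination frequencies of 0.087 and 0.238 for the two intervals.
With no interference, expected double-crossover frequency = 0.087 × 0.238 = 0.02071.
Expected number = 0.02071 × 1198 = 24.81 ≈ 25.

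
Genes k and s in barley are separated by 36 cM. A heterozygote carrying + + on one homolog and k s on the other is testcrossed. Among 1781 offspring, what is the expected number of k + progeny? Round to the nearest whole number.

A map distance of 36 cM corresponds to a recombination frequency of 0.360.
The F1 is + + / k s, so k + is a recombinant gamete class with expected frequency r/2 = 0.360/2 = 0.1800.
Expected number = 0.1800 × 1781 = 320.58 ≈ 321.

321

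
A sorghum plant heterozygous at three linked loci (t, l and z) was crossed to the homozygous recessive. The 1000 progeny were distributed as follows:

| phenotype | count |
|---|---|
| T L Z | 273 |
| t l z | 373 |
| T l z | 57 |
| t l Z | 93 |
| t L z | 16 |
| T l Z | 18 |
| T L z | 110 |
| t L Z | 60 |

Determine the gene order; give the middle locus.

The two most frequent reciprocal classes, t l z and T L Z, are the parental types, so the F1 was t l z / T L Z.
The two rarest classes, t L z and T l Z, are the double crossovers. Comparing them with the parentals, only the l allele has switched, so l is the middle locus and the order is z – l – t.

l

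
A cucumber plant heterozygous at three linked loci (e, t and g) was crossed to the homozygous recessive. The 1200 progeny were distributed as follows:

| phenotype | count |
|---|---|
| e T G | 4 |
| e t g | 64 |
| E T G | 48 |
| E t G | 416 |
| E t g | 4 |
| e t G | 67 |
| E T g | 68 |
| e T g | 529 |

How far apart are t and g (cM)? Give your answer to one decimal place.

10.0 cM

The two most frequent reciprocal classes, e T g and E t G, are the parental types, so the F1 was e T g / E t G.
The two rarest classes, e T G and E t g, are the double crossovers. Comparing them with the parentals, only the g allele has switched, so g is the middle locus and the order is t – g – e.
Crossovers in the t–g interval produce the single-crossover classes e t g and E T G (64 + 48 = 112) plus the double crossovers (8).
RF(t–g) = (112 + 8) / 1200 = 120/1200 = 0.1000 → 10.0 cM.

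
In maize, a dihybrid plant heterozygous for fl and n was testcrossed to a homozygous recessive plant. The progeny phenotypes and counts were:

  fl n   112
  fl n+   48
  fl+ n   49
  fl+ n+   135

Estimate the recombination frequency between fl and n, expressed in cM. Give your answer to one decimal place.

28.2 cM

The two most frequent classes, fl+ n+ (135) and fl n (112), are the parental types, so the F1 was fl+ n+ / fl n.
The recombinant classes are fl+ n and fl n+: 49 + 48 = 97.
Recombination frequency = 97/344 = 0.2820 ≈ 28.2%, i.e. 28.2 cM.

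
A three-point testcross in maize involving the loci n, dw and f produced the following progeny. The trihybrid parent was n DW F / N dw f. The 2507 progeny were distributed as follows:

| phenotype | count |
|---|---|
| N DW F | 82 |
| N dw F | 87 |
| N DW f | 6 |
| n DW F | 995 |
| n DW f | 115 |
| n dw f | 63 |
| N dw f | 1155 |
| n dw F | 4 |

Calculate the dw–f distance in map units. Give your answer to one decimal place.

The two rarest classes, n dw F and N DW f, are the double crossovers. Comparing them with the parentals, only the dw allele has switched, so dw is the middle locus and the order is f – dw – n.
Crossovers in the f–dw interval produce the single-crossover classes n DW f and N dw F (115 + 87 = 202) plus the double crossovers (10).
RF(f–dw) = (202 + 10) / 2507 = 212/2507 = 0.0846 → 8.5 map units.

8.5 map units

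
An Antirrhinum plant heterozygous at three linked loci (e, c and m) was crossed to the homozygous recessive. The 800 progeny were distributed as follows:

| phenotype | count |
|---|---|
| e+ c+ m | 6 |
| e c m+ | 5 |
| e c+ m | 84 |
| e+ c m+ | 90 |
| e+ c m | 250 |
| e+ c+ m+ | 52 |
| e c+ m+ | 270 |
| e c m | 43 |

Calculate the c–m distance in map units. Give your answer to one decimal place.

The two most frequent reciprocal classes, e+ c m and e c+ m+, are the parental types, so the F1 was e+ c m / e c+ m+.
The two rarest classes, e+ c+ m and e c m+, are the double crossovers. Comparing them with the parentals, only the c allele has switched, so c is the middle locus and the order is m – c – e.
Crossovers in the m–c interval produce the single-crossover classes e+ c m+ and e c+ m (90 + 84 = 174) plus the double crossovers (11).
RF(m–c) = (174 + 11) / 800 = 185/800 = 0.2313 → 23.1 map units.

23.1 map units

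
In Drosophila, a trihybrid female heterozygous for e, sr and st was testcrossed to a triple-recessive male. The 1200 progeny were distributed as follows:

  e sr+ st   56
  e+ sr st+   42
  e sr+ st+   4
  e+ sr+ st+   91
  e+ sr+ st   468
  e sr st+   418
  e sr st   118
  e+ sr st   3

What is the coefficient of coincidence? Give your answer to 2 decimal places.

0.37

The two most frequent reciprocal classes, e sr st+ and e+ sr+ st, are the parental types, so the F1 was e sr st+ / e+ sr+ st.
The two rarest classes, e sr+ st+ and e+ sr st, are the double crossovers. Comparing them with the parentals, only the sr allele has switched, so sr is the middle locus and the order is e – sr – st.
e–sr: (98 + 7)/1200 = 0.0875; sr–st: (209 + 7)/1200 = 0.1800.
Expected DCO frequency = 0.0875 × 0.1800 ≈ 0.01575; observed = 7/1200 ≈ 0.00583.
Coefficient of coincidence = 0.00583/0.01575 ≈ 0.37.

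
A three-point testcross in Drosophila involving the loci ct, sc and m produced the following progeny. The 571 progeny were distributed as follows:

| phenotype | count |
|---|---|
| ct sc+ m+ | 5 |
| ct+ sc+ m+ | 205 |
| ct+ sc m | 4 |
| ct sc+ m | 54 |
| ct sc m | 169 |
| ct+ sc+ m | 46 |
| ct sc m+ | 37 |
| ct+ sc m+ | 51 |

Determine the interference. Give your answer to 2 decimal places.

The two most frequent reciprocal classes, ct sc m and ct+ sc+ m+, are the parental types, so the F1 was ct sc m / ct+ sc+ m+.
The two rarest classes, ct+ sc m and ct sc+ m+, are the double crossovers. Comparing them with the parentals, only the ct allele has switched, so ct is the middle locus and the order is m – ct – sc.
m–ct: (83 + 9)/571 = 0.1611; ct–sc: (105 + 9)/571 = 0.1996.
Expected DCO frequency = 0.1611 × 0.1996 ≈ 0.03216; observed = 9/571 ≈ 0.01576.
Coefficient of coincidence = 0.01576/0.03216 ≈ 0.49; interference = 1 − 0.49 = 0.51.

0.51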